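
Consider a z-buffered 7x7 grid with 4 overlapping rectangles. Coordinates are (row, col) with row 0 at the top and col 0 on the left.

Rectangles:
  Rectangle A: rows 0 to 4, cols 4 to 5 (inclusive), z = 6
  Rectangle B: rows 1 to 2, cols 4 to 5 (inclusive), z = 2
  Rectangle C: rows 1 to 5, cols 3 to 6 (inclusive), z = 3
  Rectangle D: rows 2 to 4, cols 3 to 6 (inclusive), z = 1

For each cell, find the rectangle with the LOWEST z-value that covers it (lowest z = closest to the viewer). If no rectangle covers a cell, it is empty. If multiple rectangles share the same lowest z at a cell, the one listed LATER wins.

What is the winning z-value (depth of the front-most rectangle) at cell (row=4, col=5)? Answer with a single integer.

Check cell (4,5):
  A: rows 0-4 cols 4-5 z=6 -> covers; best now A (z=6)
  B: rows 1-2 cols 4-5 -> outside (row miss)
  C: rows 1-5 cols 3-6 z=3 -> covers; best now C (z=3)
  D: rows 2-4 cols 3-6 z=1 -> covers; best now D (z=1)
Winner: D at z=1

Answer: 1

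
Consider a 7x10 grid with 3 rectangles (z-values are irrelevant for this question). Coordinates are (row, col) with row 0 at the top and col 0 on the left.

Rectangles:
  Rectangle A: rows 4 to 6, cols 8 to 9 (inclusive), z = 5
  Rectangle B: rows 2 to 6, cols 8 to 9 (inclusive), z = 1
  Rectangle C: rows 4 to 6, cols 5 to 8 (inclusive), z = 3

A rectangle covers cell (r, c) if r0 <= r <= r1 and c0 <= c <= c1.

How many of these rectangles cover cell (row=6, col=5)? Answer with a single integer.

Check cell (6,5):
  A: rows 4-6 cols 8-9 -> outside (col miss)
  B: rows 2-6 cols 8-9 -> outside (col miss)
  C: rows 4-6 cols 5-8 -> covers
Count covering = 1

Answer: 1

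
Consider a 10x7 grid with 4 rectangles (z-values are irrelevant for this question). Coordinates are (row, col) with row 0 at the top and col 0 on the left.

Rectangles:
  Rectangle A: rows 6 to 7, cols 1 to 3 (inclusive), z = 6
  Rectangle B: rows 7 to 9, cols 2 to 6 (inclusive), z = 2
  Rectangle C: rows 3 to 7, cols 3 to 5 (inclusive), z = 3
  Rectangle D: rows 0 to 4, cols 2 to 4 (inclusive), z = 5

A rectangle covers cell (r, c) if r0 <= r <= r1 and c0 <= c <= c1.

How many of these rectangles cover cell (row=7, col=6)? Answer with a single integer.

Answer: 1

Derivation:
Check cell (7,6):
  A: rows 6-7 cols 1-3 -> outside (col miss)
  B: rows 7-9 cols 2-6 -> covers
  C: rows 3-7 cols 3-5 -> outside (col miss)
  D: rows 0-4 cols 2-4 -> outside (row miss)
Count covering = 1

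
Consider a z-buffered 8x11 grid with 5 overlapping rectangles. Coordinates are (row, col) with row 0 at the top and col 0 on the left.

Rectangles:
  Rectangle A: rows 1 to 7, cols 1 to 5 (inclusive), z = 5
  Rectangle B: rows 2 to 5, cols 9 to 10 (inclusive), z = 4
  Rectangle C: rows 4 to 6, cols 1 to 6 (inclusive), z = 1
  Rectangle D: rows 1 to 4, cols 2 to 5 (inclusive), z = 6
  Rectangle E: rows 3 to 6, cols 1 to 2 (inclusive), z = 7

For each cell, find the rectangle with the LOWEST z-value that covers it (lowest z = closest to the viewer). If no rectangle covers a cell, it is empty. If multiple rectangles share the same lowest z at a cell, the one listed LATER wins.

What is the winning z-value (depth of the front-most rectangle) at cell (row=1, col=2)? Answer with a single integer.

Check cell (1,2):
  A: rows 1-7 cols 1-5 z=5 -> covers; best now A (z=5)
  B: rows 2-5 cols 9-10 -> outside (row miss)
  C: rows 4-6 cols 1-6 -> outside (row miss)
  D: rows 1-4 cols 2-5 z=6 -> covers; best now A (z=5)
  E: rows 3-6 cols 1-2 -> outside (row miss)
Winner: A at z=5

Answer: 5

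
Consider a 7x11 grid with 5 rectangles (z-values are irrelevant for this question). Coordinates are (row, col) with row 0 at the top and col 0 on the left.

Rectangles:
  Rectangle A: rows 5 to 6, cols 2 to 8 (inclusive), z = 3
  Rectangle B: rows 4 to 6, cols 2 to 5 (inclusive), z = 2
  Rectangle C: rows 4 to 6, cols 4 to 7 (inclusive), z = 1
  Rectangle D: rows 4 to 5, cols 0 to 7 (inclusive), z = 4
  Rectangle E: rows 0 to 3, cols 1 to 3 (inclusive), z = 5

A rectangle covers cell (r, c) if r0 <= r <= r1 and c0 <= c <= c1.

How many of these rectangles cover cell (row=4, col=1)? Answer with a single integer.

Answer: 1

Derivation:
Check cell (4,1):
  A: rows 5-6 cols 2-8 -> outside (row miss)
  B: rows 4-6 cols 2-5 -> outside (col miss)
  C: rows 4-6 cols 4-7 -> outside (col miss)
  D: rows 4-5 cols 0-7 -> covers
  E: rows 0-3 cols 1-3 -> outside (row miss)
Count covering = 1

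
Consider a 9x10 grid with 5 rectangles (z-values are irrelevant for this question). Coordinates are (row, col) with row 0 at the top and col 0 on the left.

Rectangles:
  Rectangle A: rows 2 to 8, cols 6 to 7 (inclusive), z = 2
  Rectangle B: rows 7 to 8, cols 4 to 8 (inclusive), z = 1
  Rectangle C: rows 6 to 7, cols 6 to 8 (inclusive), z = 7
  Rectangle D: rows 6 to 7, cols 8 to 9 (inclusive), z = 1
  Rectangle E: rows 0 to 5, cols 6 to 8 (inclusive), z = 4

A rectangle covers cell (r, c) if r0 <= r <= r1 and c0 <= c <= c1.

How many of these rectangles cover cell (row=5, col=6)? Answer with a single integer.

Check cell (5,6):
  A: rows 2-8 cols 6-7 -> covers
  B: rows 7-8 cols 4-8 -> outside (row miss)
  C: rows 6-7 cols 6-8 -> outside (row miss)
  D: rows 6-7 cols 8-9 -> outside (row miss)
  E: rows 0-5 cols 6-8 -> covers
Count covering = 2

Answer: 2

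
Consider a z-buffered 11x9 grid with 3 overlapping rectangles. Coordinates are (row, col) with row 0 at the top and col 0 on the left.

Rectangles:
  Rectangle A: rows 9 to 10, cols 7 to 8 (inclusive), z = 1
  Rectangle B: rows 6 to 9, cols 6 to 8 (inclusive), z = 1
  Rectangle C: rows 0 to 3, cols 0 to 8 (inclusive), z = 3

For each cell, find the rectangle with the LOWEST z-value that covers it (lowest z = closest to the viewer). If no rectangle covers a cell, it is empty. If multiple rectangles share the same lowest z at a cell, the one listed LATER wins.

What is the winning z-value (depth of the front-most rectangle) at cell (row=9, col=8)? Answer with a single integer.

Check cell (9,8):
  A: rows 9-10 cols 7-8 z=1 -> covers; best now A (z=1)
  B: rows 6-9 cols 6-8 z=1 -> covers; best now B (z=1)
  C: rows 0-3 cols 0-8 -> outside (row miss)
Winner: B at z=1

Answer: 1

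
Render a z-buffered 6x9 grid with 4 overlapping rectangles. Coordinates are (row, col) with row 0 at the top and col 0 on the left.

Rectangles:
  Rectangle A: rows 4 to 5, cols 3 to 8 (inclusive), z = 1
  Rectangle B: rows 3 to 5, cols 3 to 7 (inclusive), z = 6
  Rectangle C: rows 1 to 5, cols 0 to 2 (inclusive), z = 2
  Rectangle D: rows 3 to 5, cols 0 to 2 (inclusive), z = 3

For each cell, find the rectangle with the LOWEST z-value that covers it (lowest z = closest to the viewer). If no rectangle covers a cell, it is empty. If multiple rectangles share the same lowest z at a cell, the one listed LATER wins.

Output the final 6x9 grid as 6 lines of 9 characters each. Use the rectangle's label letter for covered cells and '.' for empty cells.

.........
CCC......
CCC......
CCCBBBBB.
CCCAAAAAA
CCCAAAAAA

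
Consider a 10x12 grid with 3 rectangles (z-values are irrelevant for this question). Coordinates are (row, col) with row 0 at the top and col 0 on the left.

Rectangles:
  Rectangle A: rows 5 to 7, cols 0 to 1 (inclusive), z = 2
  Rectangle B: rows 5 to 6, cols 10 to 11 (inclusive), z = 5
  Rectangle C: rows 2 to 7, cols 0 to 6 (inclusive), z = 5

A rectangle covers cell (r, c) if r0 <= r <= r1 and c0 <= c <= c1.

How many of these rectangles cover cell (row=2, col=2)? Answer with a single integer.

Check cell (2,2):
  A: rows 5-7 cols 0-1 -> outside (row miss)
  B: rows 5-6 cols 10-11 -> outside (row miss)
  C: rows 2-7 cols 0-6 -> covers
Count covering = 1

Answer: 1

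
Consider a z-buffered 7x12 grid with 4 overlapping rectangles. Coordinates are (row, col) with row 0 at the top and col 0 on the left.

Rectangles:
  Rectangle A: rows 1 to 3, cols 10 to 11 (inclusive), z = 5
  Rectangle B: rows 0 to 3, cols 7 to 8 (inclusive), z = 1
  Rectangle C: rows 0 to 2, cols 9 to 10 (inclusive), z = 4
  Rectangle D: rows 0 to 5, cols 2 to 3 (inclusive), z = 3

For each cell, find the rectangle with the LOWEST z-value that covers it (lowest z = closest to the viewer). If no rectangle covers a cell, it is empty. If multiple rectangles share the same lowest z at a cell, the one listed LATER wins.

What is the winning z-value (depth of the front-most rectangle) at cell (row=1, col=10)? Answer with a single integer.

Check cell (1,10):
  A: rows 1-3 cols 10-11 z=5 -> covers; best now A (z=5)
  B: rows 0-3 cols 7-8 -> outside (col miss)
  C: rows 0-2 cols 9-10 z=4 -> covers; best now C (z=4)
  D: rows 0-5 cols 2-3 -> outside (col miss)
Winner: C at z=4

Answer: 4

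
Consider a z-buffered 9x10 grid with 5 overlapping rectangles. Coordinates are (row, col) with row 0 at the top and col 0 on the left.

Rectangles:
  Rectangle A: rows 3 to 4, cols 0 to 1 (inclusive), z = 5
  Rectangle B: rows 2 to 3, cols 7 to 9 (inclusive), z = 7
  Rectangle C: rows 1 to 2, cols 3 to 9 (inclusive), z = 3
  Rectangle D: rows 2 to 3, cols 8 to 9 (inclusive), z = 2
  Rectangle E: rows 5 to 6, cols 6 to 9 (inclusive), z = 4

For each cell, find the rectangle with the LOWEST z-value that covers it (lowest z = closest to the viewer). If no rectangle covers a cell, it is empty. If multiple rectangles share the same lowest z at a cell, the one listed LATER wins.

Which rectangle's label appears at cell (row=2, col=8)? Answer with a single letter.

Check cell (2,8):
  A: rows 3-4 cols 0-1 -> outside (row miss)
  B: rows 2-3 cols 7-9 z=7 -> covers; best now B (z=7)
  C: rows 1-2 cols 3-9 z=3 -> covers; best now C (z=3)
  D: rows 2-3 cols 8-9 z=2 -> covers; best now D (z=2)
  E: rows 5-6 cols 6-9 -> outside (row miss)
Winner: D at z=2

Answer: D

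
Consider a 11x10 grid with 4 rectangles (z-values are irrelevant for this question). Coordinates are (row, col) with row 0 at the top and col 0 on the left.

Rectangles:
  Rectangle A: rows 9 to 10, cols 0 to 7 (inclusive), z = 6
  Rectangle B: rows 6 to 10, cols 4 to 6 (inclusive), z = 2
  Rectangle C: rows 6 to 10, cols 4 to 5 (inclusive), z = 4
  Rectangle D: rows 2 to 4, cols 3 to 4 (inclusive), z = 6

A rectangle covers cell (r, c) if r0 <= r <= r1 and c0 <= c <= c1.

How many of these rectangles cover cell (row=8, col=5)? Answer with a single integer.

Answer: 2

Derivation:
Check cell (8,5):
  A: rows 9-10 cols 0-7 -> outside (row miss)
  B: rows 6-10 cols 4-6 -> covers
  C: rows 6-10 cols 4-5 -> covers
  D: rows 2-4 cols 3-4 -> outside (row miss)
Count covering = 2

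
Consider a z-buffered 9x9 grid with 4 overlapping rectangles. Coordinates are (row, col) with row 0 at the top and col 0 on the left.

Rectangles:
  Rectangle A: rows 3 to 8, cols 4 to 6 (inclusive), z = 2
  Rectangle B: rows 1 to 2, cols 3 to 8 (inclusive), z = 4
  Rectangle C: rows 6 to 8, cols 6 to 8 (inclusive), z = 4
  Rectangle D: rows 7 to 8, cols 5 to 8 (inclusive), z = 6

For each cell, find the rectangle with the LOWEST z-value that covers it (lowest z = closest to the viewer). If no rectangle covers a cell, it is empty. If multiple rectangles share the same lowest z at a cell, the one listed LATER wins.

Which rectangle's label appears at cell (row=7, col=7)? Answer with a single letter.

Check cell (7,7):
  A: rows 3-8 cols 4-6 -> outside (col miss)
  B: rows 1-2 cols 3-8 -> outside (row miss)
  C: rows 6-8 cols 6-8 z=4 -> covers; best now C (z=4)
  D: rows 7-8 cols 5-8 z=6 -> covers; best now C (z=4)
Winner: C at z=4

Answer: C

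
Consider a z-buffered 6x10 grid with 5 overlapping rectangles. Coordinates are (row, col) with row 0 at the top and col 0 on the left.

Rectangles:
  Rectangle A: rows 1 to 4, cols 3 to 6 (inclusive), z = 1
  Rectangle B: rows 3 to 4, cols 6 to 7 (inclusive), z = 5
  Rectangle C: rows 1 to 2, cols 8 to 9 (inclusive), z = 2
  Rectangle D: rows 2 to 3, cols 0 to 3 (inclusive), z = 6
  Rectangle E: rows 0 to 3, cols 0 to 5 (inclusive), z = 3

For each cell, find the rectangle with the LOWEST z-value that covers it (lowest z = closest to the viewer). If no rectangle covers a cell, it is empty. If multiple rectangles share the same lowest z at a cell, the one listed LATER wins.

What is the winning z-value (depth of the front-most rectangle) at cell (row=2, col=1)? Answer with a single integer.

Answer: 3

Derivation:
Check cell (2,1):
  A: rows 1-4 cols 3-6 -> outside (col miss)
  B: rows 3-4 cols 6-7 -> outside (row miss)
  C: rows 1-2 cols 8-9 -> outside (col miss)
  D: rows 2-3 cols 0-3 z=6 -> covers; best now D (z=6)
  E: rows 0-3 cols 0-5 z=3 -> covers; best now E (z=3)
Winner: E at z=3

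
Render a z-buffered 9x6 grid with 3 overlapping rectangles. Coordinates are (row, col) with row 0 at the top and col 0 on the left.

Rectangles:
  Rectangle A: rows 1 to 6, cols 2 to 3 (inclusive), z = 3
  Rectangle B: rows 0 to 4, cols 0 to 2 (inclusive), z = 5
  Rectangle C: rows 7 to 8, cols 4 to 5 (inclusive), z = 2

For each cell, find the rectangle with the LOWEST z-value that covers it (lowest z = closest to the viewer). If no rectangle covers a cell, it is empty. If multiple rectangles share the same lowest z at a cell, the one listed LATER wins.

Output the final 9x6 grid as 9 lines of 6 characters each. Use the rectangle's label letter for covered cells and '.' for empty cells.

BBB...
BBAA..
BBAA..
BBAA..
BBAA..
..AA..
..AA..
....CC
....CC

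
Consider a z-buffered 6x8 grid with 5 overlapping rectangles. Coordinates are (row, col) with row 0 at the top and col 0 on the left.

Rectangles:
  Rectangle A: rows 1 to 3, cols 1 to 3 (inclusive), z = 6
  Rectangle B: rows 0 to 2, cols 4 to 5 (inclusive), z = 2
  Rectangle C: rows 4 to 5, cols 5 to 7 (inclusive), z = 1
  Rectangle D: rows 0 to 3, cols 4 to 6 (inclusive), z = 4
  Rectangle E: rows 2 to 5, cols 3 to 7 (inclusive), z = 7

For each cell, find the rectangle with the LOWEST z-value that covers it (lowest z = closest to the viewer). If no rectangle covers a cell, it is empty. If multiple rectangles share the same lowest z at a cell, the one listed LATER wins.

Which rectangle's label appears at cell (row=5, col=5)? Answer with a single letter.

Check cell (5,5):
  A: rows 1-3 cols 1-3 -> outside (row miss)
  B: rows 0-2 cols 4-5 -> outside (row miss)
  C: rows 4-5 cols 5-7 z=1 -> covers; best now C (z=1)
  D: rows 0-3 cols 4-6 -> outside (row miss)
  E: rows 2-5 cols 3-7 z=7 -> covers; best now C (z=1)
Winner: C at z=1

Answer: C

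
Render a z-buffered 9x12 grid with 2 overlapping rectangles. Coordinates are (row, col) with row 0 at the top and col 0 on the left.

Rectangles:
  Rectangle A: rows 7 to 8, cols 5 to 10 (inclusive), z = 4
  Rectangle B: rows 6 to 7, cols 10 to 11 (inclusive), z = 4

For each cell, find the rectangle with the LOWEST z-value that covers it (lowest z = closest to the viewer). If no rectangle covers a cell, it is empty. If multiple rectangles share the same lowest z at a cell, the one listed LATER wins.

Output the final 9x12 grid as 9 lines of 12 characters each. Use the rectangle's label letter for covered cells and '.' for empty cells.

............
............
............
............
............
............
..........BB
.....AAAAABB
.....AAAAAA.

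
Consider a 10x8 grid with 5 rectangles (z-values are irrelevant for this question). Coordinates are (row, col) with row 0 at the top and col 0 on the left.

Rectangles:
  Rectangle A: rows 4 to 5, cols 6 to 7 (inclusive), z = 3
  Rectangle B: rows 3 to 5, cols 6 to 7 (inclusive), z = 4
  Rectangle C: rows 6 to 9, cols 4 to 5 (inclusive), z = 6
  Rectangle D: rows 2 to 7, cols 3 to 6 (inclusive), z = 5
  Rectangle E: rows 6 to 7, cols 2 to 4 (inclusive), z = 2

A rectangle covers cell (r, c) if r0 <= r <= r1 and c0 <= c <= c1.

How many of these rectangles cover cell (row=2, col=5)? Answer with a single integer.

Answer: 1

Derivation:
Check cell (2,5):
  A: rows 4-5 cols 6-7 -> outside (row miss)
  B: rows 3-5 cols 6-7 -> outside (row miss)
  C: rows 6-9 cols 4-5 -> outside (row miss)
  D: rows 2-7 cols 3-6 -> covers
  E: rows 6-7 cols 2-4 -> outside (row miss)
Count covering = 1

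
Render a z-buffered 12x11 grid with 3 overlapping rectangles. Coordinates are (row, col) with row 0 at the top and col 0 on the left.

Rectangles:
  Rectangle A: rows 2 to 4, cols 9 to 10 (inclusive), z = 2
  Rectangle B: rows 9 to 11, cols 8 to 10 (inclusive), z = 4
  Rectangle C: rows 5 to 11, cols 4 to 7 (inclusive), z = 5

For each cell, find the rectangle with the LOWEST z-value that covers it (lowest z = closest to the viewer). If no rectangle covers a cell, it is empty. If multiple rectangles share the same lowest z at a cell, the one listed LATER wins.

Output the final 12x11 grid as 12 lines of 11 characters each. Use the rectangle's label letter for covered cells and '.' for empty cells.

...........
...........
.........AA
.........AA
.........AA
....CCCC...
....CCCC...
....CCCC...
....CCCC...
....CCCCBBB
....CCCCBBB
....CCCCBBB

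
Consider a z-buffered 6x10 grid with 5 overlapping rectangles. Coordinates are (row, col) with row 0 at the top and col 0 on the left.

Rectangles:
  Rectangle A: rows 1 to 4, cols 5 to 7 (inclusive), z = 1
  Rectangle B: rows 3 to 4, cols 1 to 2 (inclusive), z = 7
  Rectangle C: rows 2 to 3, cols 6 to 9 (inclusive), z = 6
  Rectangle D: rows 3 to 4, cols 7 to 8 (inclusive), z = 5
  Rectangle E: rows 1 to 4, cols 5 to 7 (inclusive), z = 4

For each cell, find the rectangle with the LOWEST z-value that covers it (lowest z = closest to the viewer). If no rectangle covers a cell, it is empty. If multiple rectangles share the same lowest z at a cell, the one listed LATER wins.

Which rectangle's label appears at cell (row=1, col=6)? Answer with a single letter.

Answer: A

Derivation:
Check cell (1,6):
  A: rows 1-4 cols 5-7 z=1 -> covers; best now A (z=1)
  B: rows 3-4 cols 1-2 -> outside (row miss)
  C: rows 2-3 cols 6-9 -> outside (row miss)
  D: rows 3-4 cols 7-8 -> outside (row miss)
  E: rows 1-4 cols 5-7 z=4 -> covers; best now A (z=1)
Winner: A at z=1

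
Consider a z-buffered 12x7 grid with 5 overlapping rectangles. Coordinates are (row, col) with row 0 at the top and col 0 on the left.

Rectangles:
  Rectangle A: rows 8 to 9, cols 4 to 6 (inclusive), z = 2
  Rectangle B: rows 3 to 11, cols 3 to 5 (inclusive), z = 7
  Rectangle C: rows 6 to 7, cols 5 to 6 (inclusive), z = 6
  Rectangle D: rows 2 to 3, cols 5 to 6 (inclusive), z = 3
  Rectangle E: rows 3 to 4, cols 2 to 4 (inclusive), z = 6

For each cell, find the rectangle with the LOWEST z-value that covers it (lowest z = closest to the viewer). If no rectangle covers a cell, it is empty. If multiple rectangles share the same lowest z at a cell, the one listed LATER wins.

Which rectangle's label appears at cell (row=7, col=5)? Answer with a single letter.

Answer: C

Derivation:
Check cell (7,5):
  A: rows 8-9 cols 4-6 -> outside (row miss)
  B: rows 3-11 cols 3-5 z=7 -> covers; best now B (z=7)
  C: rows 6-7 cols 5-6 z=6 -> covers; best now C (z=6)
  D: rows 2-3 cols 5-6 -> outside (row miss)
  E: rows 3-4 cols 2-4 -> outside (row miss)
Winner: C at z=6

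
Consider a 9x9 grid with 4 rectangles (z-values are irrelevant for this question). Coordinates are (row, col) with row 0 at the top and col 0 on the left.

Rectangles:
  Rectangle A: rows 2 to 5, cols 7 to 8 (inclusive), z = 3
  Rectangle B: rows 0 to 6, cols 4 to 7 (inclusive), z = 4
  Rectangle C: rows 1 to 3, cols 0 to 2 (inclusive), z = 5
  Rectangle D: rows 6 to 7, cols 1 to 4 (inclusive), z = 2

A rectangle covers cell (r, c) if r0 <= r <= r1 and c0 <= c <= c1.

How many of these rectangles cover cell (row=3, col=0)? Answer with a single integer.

Answer: 1

Derivation:
Check cell (3,0):
  A: rows 2-5 cols 7-8 -> outside (col miss)
  B: rows 0-6 cols 4-7 -> outside (col miss)
  C: rows 1-3 cols 0-2 -> covers
  D: rows 6-7 cols 1-4 -> outside (row miss)
Count covering = 1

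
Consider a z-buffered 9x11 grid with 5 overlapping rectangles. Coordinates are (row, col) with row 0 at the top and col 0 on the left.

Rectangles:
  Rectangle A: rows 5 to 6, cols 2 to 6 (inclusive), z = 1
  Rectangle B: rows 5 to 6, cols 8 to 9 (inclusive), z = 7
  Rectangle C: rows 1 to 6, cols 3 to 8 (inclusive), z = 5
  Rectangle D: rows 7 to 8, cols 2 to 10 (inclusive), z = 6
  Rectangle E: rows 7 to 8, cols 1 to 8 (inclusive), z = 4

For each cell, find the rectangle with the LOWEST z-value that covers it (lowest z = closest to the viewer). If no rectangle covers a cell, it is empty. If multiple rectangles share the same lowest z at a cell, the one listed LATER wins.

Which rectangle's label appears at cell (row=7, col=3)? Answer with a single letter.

Check cell (7,3):
  A: rows 5-6 cols 2-6 -> outside (row miss)
  B: rows 5-6 cols 8-9 -> outside (row miss)
  C: rows 1-6 cols 3-8 -> outside (row miss)
  D: rows 7-8 cols 2-10 z=6 -> covers; best now D (z=6)
  E: rows 7-8 cols 1-8 z=4 -> covers; best now E (z=4)
Winner: E at z=4

Answer: E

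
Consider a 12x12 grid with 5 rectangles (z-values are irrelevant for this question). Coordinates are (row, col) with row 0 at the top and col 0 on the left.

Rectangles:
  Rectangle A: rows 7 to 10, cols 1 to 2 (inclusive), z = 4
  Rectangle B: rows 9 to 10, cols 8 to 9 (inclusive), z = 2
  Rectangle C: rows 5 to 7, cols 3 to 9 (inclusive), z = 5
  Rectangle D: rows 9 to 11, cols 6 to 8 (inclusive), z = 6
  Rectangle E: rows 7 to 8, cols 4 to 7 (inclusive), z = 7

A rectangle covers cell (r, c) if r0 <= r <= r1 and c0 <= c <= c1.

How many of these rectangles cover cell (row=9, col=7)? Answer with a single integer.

Answer: 1

Derivation:
Check cell (9,7):
  A: rows 7-10 cols 1-2 -> outside (col miss)
  B: rows 9-10 cols 8-9 -> outside (col miss)
  C: rows 5-7 cols 3-9 -> outside (row miss)
  D: rows 9-11 cols 6-8 -> covers
  E: rows 7-8 cols 4-7 -> outside (row miss)
Count covering = 1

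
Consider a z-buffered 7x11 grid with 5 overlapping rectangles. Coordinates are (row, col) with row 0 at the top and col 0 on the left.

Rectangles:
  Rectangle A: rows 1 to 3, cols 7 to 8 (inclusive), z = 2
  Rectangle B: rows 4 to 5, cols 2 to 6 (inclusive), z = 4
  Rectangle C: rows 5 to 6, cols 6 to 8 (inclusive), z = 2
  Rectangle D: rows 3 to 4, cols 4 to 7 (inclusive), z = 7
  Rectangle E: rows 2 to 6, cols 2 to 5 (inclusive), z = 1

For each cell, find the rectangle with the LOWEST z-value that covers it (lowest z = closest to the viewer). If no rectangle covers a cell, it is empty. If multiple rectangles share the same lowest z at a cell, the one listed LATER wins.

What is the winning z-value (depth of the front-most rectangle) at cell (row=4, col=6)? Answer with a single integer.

Answer: 4

Derivation:
Check cell (4,6):
  A: rows 1-3 cols 7-8 -> outside (row miss)
  B: rows 4-5 cols 2-6 z=4 -> covers; best now B (z=4)
  C: rows 5-6 cols 6-8 -> outside (row miss)
  D: rows 3-4 cols 4-7 z=7 -> covers; best now B (z=4)
  E: rows 2-6 cols 2-5 -> outside (col miss)
Winner: B at z=4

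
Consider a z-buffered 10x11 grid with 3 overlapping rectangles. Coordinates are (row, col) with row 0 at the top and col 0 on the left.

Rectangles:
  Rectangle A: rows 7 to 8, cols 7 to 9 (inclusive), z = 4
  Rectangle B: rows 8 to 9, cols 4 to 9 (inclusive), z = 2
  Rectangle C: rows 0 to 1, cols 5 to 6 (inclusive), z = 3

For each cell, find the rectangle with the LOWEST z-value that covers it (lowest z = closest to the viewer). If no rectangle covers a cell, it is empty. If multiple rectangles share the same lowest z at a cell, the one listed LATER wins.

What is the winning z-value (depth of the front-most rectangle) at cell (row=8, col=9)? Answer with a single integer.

Check cell (8,9):
  A: rows 7-8 cols 7-9 z=4 -> covers; best now A (z=4)
  B: rows 8-9 cols 4-9 z=2 -> covers; best now B (z=2)
  C: rows 0-1 cols 5-6 -> outside (row miss)
Winner: B at z=2

Answer: 2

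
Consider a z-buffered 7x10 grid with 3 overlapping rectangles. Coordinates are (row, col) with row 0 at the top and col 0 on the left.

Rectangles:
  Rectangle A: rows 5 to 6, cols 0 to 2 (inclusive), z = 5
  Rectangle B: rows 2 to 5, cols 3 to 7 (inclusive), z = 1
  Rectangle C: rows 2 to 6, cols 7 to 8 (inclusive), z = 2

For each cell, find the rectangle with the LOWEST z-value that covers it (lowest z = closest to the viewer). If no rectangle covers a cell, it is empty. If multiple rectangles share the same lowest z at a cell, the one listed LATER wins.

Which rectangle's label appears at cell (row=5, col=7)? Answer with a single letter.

Answer: B

Derivation:
Check cell (5,7):
  A: rows 5-6 cols 0-2 -> outside (col miss)
  B: rows 2-5 cols 3-7 z=1 -> covers; best now B (z=1)
  C: rows 2-6 cols 7-8 z=2 -> covers; best now B (z=1)
Winner: B at z=1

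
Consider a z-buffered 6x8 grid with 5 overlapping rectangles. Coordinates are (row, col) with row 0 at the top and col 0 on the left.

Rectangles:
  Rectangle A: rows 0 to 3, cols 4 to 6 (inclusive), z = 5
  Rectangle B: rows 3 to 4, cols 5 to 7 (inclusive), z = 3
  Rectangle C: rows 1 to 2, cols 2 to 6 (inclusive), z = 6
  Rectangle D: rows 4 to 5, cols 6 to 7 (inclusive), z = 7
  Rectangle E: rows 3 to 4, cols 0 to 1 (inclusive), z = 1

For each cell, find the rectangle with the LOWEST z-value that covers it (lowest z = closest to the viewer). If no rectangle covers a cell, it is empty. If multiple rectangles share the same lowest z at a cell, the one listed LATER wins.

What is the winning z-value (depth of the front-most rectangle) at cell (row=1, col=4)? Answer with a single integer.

Answer: 5

Derivation:
Check cell (1,4):
  A: rows 0-3 cols 4-6 z=5 -> covers; best now A (z=5)
  B: rows 3-4 cols 5-7 -> outside (row miss)
  C: rows 1-2 cols 2-6 z=6 -> covers; best now A (z=5)
  D: rows 4-5 cols 6-7 -> outside (row miss)
  E: rows 3-4 cols 0-1 -> outside (row miss)
Winner: A at z=5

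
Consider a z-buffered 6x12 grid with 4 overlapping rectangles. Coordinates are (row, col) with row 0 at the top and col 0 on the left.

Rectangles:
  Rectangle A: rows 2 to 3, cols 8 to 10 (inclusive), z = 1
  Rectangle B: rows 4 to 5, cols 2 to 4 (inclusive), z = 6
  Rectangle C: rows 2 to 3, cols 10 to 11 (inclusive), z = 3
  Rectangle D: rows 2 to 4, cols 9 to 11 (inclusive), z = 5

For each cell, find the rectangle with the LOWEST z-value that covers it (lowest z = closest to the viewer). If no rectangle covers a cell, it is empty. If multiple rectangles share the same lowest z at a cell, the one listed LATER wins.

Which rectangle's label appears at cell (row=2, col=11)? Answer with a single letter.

Answer: C

Derivation:
Check cell (2,11):
  A: rows 2-3 cols 8-10 -> outside (col miss)
  B: rows 4-5 cols 2-4 -> outside (row miss)
  C: rows 2-3 cols 10-11 z=3 -> covers; best now C (z=3)
  D: rows 2-4 cols 9-11 z=5 -> covers; best now C (z=3)
Winner: C at z=3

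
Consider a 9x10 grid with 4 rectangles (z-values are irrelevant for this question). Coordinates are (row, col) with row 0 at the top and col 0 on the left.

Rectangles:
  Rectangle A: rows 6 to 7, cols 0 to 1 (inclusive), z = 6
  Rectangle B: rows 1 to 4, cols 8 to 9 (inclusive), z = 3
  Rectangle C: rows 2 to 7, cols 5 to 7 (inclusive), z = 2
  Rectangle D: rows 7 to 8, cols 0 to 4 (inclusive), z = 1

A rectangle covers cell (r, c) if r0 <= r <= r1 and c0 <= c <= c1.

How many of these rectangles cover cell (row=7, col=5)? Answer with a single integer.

Answer: 1

Derivation:
Check cell (7,5):
  A: rows 6-7 cols 0-1 -> outside (col miss)
  B: rows 1-4 cols 8-9 -> outside (row miss)
  C: rows 2-7 cols 5-7 -> covers
  D: rows 7-8 cols 0-4 -> outside (col miss)
Count covering = 1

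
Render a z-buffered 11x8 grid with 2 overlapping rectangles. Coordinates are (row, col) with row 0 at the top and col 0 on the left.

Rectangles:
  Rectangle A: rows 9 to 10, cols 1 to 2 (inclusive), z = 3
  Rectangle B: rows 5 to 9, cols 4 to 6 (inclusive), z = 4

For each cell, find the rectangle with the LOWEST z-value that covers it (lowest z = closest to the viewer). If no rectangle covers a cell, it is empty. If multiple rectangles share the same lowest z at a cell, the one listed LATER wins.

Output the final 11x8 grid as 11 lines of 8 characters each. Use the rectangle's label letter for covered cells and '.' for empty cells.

........
........
........
........
........
....BBB.
....BBB.
....BBB.
....BBB.
.AA.BBB.
.AA.....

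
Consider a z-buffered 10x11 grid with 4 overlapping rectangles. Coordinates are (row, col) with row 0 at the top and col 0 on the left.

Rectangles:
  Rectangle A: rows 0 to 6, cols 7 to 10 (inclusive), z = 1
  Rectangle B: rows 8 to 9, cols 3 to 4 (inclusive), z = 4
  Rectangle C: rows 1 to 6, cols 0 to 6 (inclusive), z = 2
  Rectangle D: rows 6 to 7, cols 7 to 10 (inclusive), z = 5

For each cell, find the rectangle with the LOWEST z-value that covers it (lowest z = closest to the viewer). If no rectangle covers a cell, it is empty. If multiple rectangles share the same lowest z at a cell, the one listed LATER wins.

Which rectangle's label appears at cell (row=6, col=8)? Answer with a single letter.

Check cell (6,8):
  A: rows 0-6 cols 7-10 z=1 -> covers; best now A (z=1)
  B: rows 8-9 cols 3-4 -> outside (row miss)
  C: rows 1-6 cols 0-6 -> outside (col miss)
  D: rows 6-7 cols 7-10 z=5 -> covers; best now A (z=1)
Winner: A at z=1

Answer: A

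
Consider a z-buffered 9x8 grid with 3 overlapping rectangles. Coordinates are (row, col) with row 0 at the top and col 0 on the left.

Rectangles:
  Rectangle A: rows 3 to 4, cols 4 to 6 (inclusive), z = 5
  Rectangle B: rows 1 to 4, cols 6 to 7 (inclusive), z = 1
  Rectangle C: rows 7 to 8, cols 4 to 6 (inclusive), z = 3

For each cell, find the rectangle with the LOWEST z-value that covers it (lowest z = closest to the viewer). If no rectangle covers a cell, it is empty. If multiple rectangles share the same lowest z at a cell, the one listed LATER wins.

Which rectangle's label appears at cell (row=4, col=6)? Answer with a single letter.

Check cell (4,6):
  A: rows 3-4 cols 4-6 z=5 -> covers; best now A (z=5)
  B: rows 1-4 cols 6-7 z=1 -> covers; best now B (z=1)
  C: rows 7-8 cols 4-6 -> outside (row miss)
Winner: B at z=1

Answer: B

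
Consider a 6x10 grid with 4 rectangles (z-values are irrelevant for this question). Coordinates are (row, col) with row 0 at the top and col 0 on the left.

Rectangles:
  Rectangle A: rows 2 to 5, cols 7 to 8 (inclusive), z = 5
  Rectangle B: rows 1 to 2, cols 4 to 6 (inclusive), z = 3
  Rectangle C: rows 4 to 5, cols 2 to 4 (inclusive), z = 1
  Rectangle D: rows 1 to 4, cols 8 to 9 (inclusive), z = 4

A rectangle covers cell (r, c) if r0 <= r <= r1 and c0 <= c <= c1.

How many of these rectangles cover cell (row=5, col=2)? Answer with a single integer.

Answer: 1

Derivation:
Check cell (5,2):
  A: rows 2-5 cols 7-8 -> outside (col miss)
  B: rows 1-2 cols 4-6 -> outside (row miss)
  C: rows 4-5 cols 2-4 -> covers
  D: rows 1-4 cols 8-9 -> outside (row miss)
Count covering = 1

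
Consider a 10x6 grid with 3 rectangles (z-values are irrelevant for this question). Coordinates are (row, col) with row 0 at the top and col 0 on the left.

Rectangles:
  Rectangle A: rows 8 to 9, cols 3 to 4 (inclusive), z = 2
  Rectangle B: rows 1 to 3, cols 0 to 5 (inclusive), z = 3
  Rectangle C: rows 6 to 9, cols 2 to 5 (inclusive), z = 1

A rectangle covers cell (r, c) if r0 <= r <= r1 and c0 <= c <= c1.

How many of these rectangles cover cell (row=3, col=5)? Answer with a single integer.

Answer: 1

Derivation:
Check cell (3,5):
  A: rows 8-9 cols 3-4 -> outside (row miss)
  B: rows 1-3 cols 0-5 -> covers
  C: rows 6-9 cols 2-5 -> outside (row miss)
Count covering = 1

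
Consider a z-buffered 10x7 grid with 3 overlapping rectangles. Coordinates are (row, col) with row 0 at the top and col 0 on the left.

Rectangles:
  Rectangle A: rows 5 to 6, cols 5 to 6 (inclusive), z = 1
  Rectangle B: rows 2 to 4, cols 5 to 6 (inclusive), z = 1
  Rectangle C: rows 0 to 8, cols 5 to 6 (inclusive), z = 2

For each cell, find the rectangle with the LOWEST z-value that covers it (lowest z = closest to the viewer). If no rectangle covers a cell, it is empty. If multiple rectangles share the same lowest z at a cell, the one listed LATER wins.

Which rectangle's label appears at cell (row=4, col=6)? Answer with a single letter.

Check cell (4,6):
  A: rows 5-6 cols 5-6 -> outside (row miss)
  B: rows 2-4 cols 5-6 z=1 -> covers; best now B (z=1)
  C: rows 0-8 cols 5-6 z=2 -> covers; best now B (z=1)
Winner: B at z=1

Answer: B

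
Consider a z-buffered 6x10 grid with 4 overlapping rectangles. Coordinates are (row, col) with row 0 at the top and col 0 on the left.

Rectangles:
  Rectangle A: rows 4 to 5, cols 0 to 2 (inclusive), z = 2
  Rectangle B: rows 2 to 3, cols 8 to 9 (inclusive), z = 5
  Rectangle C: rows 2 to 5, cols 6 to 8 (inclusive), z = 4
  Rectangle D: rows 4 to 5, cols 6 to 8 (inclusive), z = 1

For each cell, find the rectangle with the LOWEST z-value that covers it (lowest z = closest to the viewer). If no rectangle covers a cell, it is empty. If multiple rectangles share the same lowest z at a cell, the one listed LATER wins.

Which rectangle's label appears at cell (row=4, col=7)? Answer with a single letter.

Answer: D

Derivation:
Check cell (4,7):
  A: rows 4-5 cols 0-2 -> outside (col miss)
  B: rows 2-3 cols 8-9 -> outside (row miss)
  C: rows 2-5 cols 6-8 z=4 -> covers; best now C (z=4)
  D: rows 4-5 cols 6-8 z=1 -> covers; best now D (z=1)
Winner: D at z=1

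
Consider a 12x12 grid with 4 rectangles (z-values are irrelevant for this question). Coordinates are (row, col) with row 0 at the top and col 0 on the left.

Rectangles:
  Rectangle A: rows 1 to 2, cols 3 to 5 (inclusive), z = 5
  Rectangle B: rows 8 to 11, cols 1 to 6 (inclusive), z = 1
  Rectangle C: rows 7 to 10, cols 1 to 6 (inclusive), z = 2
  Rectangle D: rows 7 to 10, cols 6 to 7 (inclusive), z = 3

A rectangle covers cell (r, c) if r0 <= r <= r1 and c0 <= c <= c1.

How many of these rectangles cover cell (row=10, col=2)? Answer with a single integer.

Answer: 2

Derivation:
Check cell (10,2):
  A: rows 1-2 cols 3-5 -> outside (row miss)
  B: rows 8-11 cols 1-6 -> covers
  C: rows 7-10 cols 1-6 -> covers
  D: rows 7-10 cols 6-7 -> outside (col miss)
Count covering = 2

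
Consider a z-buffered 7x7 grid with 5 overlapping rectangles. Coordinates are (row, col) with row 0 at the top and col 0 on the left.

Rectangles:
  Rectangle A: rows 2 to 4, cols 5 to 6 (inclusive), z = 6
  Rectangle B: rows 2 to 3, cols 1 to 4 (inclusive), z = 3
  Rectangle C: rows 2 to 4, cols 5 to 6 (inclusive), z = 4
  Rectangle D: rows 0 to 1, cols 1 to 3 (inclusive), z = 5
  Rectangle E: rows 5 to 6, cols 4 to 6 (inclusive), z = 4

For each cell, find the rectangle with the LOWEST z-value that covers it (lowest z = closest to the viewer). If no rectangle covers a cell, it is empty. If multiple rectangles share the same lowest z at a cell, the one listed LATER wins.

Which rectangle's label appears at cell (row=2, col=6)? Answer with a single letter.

Check cell (2,6):
  A: rows 2-4 cols 5-6 z=6 -> covers; best now A (z=6)
  B: rows 2-3 cols 1-4 -> outside (col miss)
  C: rows 2-4 cols 5-6 z=4 -> covers; best now C (z=4)
  D: rows 0-1 cols 1-3 -> outside (row miss)
  E: rows 5-6 cols 4-6 -> outside (row miss)
Winner: C at z=4

Answer: C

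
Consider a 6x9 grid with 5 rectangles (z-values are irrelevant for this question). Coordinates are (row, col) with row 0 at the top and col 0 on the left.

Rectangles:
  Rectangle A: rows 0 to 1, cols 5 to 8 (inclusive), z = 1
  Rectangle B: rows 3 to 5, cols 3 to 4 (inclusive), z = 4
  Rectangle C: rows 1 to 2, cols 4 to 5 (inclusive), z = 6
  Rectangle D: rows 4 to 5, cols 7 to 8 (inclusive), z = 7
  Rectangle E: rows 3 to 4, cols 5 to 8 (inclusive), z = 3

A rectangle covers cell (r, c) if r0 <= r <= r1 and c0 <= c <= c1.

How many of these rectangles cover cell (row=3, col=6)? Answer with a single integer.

Check cell (3,6):
  A: rows 0-1 cols 5-8 -> outside (row miss)
  B: rows 3-5 cols 3-4 -> outside (col miss)
  C: rows 1-2 cols 4-5 -> outside (row miss)
  D: rows 4-5 cols 7-8 -> outside (row miss)
  E: rows 3-4 cols 5-8 -> covers
Count covering = 1

Answer: 1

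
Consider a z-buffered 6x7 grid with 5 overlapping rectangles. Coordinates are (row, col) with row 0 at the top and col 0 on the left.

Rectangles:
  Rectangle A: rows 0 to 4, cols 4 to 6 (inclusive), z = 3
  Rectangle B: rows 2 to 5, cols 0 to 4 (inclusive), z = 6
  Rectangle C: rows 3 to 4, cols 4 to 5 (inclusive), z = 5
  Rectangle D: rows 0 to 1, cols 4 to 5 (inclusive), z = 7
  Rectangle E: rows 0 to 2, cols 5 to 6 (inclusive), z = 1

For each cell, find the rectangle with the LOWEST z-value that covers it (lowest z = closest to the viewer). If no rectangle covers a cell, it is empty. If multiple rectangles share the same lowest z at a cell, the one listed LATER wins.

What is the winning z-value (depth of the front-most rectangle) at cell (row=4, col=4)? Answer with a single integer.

Answer: 3

Derivation:
Check cell (4,4):
  A: rows 0-4 cols 4-6 z=3 -> covers; best now A (z=3)
  B: rows 2-5 cols 0-4 z=6 -> covers; best now A (z=3)
  C: rows 3-4 cols 4-5 z=5 -> covers; best now A (z=3)
  D: rows 0-1 cols 4-5 -> outside (row miss)
  E: rows 0-2 cols 5-6 -> outside (row miss)
Winner: A at z=3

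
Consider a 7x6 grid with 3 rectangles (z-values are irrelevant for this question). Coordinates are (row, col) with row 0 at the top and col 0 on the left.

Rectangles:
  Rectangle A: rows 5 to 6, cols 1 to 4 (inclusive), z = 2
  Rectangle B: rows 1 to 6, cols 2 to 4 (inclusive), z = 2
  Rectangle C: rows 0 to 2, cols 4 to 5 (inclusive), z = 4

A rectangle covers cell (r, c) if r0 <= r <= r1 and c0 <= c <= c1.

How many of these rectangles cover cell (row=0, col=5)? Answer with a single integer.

Check cell (0,5):
  A: rows 5-6 cols 1-4 -> outside (row miss)
  B: rows 1-6 cols 2-4 -> outside (row miss)
  C: rows 0-2 cols 4-5 -> covers
Count covering = 1

Answer: 1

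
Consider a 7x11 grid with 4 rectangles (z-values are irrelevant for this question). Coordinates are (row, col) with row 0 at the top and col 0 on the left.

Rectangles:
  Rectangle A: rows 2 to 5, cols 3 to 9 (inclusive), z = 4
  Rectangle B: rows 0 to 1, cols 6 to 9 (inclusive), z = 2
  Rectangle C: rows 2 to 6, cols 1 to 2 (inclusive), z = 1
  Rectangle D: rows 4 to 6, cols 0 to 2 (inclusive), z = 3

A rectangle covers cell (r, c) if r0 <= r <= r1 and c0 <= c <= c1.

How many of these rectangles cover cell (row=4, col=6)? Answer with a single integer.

Answer: 1

Derivation:
Check cell (4,6):
  A: rows 2-5 cols 3-9 -> covers
  B: rows 0-1 cols 6-9 -> outside (row miss)
  C: rows 2-6 cols 1-2 -> outside (col miss)
  D: rows 4-6 cols 0-2 -> outside (col miss)
Count covering = 1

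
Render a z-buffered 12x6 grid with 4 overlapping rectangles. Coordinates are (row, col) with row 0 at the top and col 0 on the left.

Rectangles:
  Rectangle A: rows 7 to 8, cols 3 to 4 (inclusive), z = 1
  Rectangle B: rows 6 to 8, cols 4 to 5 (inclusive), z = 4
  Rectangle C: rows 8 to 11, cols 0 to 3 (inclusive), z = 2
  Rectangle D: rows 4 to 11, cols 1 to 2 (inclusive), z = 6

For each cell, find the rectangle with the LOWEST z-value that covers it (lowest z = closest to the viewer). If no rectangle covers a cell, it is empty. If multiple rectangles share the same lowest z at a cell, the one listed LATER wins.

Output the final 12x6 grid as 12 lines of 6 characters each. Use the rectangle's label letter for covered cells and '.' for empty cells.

......
......
......
......
.DD...
.DD...
.DD.BB
.DDAAB
CCCAAB
CCCC..
CCCC..
CCCC..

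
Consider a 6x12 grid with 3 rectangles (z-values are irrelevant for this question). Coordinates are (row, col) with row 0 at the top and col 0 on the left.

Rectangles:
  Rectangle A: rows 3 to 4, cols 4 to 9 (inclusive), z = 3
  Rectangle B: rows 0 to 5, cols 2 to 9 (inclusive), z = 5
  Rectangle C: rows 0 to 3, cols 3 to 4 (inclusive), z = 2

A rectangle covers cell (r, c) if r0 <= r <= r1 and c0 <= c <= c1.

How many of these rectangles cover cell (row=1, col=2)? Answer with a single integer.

Answer: 1

Derivation:
Check cell (1,2):
  A: rows 3-4 cols 4-9 -> outside (row miss)
  B: rows 0-5 cols 2-9 -> covers
  C: rows 0-3 cols 3-4 -> outside (col miss)
Count covering = 1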